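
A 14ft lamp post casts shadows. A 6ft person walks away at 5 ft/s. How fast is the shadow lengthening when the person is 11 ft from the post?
15/4 ft/s

By similar triangles: 14/(x+s) = 6/s
Solving: s = 6x/8
ds/dt = 6/8 · dx/dt = 3/4 · 5 = 15/4 ft/s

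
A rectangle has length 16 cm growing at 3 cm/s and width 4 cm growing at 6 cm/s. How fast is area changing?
108 cm²/s

A = lw
dA/dt = w·dl/dt + l·dw/dt = 4·3 + 16·6 = 108 cm²/s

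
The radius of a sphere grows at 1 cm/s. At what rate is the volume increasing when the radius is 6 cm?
144π cm³/s

V = (4/3)πr³
dV/dt = dV/dr · dr/dt = 4πr² · 1
At r = 6: dV/dt = 144π cm³/s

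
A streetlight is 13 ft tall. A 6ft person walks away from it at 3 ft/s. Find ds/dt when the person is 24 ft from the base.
18/7 ft/s

By similar triangles: 13/(x+s) = 6/s
Solving: s = 6x/7
ds/dt = 6/7 · dx/dt = 6/7 · 3 = 18/7 ft/s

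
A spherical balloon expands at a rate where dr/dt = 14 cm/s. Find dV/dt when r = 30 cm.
50400π cm³/s

V = (4/3)πr³
dV/dt = dV/dr · dr/dt = 4πr² · 14
At r = 30: dV/dt = 50400π cm³/s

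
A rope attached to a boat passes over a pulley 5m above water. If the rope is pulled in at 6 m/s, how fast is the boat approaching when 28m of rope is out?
56√759/253 ≈ 6.098 m/s

rope² = x² + 5²
x = √(28² - 5²) = √759
dx/dt = (rope/x) · d(rope)/dt = (28/√759) · (-6) = -56√759/253 m/s
The boat approaches at 56√759/253 ≈ 6.098 m/s.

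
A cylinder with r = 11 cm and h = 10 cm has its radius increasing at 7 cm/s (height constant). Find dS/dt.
448π cm²/s

S = 2πrh + 2πr² (lateral + bases)
dS/dt = (2πh + 4πr)·dr/dt = (2π·10 + 4π·11)·7
= 448π cm²/s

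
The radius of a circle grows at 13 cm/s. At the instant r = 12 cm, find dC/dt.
26π cm/s

C = 2πr
dC/dt = 2π · dr/dt = 2π · 13 = 26π cm/s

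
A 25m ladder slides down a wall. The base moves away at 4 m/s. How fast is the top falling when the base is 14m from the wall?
56√429/429 ≈ 2.704 m/s

x² + y² = 25²
2x·dx/dt + 2y·dy/dt = 0
dy/dt = -x/y · dx/dt = -14/√429 · 4 = -56√429/429 m/s
The top is descending at 56√429/429 ≈ 2.704 m/s.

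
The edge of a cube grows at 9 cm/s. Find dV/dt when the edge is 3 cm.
243 cm³/s

V = s³
dV/dt = 3s² · ds/dt = 3·3²·9 = 243 cm³/s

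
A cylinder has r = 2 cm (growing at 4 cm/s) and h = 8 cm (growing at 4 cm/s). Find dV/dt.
144π cm³/s

V = πr²h
dV/dt = 2πrh·dr/dt + πr²·dh/dt
= 2π(2)(8)(4) + π(2)²(4)
= 144π cm³/s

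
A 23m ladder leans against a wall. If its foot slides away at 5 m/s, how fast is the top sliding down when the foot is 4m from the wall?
20√57/171 ≈ 0.883 m/s

x² + y² = 23²
2x·dx/dt + 2y·dy/dt = 0
dy/dt = -x/y · dx/dt = -4/(3√57) · 5 = -20√57/171 m/s
The top is descending at 20√57/171 ≈ 0.883 m/s.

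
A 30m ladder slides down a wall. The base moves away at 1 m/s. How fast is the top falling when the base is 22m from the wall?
11√26/52 ≈ 1.079 m/s

x² + y² = 30²
2x·dx/dt + 2y·dy/dt = 0
dy/dt = -x/y · dx/dt = -22/(4√26) · 1 = -11√26/52 m/s
The top is descending at 11√26/52 ≈ 1.079 m/s.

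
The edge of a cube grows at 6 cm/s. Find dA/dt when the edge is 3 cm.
216 cm²/s

A = 6s²
dA/dt = 12s · ds/dt = 12·3·6 = 216 cm²/s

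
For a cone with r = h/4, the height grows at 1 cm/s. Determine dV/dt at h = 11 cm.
121π/16 cm³/s

V = (1/3)π(h/4)²h = πh³/48
dV/dt = πh²/16 · 1
At h = 11: dV/dt = 121π/16 cm³/s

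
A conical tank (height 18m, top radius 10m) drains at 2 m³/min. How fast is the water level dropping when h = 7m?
162/(1225π) ≈ 0.04209 m/min

r/h = 10/18, so r = (5/9)h
V = (1/3)πr²h = (1/3)π((5/9)h)²h = (25/243)πh³
dV/dh = (25/81)πh²
dh/dt = (dV/dt)/(dV/dh) = -2/((25/81)π·7²) = -162/(1225π) m/min
The level is dropping at 162/(1225π) ≈ 0.04209 m/min.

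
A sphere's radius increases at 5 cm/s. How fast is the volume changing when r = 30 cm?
18000π cm³/s

V = (4/3)πr³
dV/dt = dV/dr · dr/dt = 4πr² · 5
At r = 30: dV/dt = 18000π cm³/s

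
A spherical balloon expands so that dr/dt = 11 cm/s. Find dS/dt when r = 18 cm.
1584π cm²/s

S = 4πr²
dS/dt = dS/dr · dr/dt = 8πr · 11
At r = 18: dS/dt = 1584π cm²/s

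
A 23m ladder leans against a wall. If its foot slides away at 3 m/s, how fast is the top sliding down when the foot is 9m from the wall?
27√7/56 ≈ 1.276 m/s

x² + y² = 23²
2x·dx/dt + 2y·dy/dt = 0
dy/dt = -x/y · dx/dt = -9/(8√7) · 3 = -27√7/56 m/s
The top is descending at 27√7/56 ≈ 1.276 m/s.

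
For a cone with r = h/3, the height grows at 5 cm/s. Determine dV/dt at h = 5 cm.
125π/9 cm³/s

V = (1/3)π(h/3)²h = πh³/27
dV/dt = πh²/9 · 5
At h = 5: dV/dt = 125π/9 cm³/s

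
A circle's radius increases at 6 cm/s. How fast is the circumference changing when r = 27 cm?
12π cm/s

C = 2πr
dC/dt = 2π · dr/dt = 2π · 6 = 12π cm/s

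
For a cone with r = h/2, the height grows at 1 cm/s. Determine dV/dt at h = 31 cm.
961π/4 cm³/s

V = (1/3)π(h/2)²h = πh³/12
dV/dt = πh²/4 · 1
At h = 31: dV/dt = 961π/4 cm³/s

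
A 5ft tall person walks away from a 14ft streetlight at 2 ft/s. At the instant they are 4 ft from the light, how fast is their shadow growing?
10/9 ft/s

By similar triangles: 14/(x+s) = 5/s
Solving: s = 5x/9
ds/dt = 5/9 · dx/dt = 5/9 · 2 = 10/9 ft/s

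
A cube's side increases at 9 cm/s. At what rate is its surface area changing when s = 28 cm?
3024 cm²/s

A = 6s²
dA/dt = 12s · ds/dt = 12·28·9 = 3024 cm²/s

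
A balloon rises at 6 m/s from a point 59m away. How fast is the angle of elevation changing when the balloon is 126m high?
0.018288 rad/s

tan(θ) = y/59
sec²(θ) · dθ/dt = (1/59) · dy/dt
dθ/dt = cos²(θ)/59 · 6 = 59/(59² + 126²) · 6
dθ/dt = 0.018288 rad/s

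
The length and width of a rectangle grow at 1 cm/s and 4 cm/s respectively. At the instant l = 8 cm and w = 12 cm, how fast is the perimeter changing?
10 cm/s

P = 2(l + w)
dP/dt = 2(dl/dt + dw/dt) = 2(1 + 4) = 10 cm/s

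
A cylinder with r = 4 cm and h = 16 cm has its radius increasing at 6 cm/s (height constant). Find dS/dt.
288π cm²/s

S = 2πrh + 2πr² (lateral + bases)
dS/dt = (2πh + 4πr)·dr/dt = (2π·16 + 4π·4)·6
= 288π cm²/s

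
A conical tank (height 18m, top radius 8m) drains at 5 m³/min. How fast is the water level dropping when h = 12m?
45/(256π) ≈ 0.05595 m/min

r/h = 8/18, so r = (4/9)h
V = (1/3)πr²h = (1/3)π((4/9)h)²h = (16/243)πh³
dV/dh = (16/81)πh²
dh/dt = (dV/dt)/(dV/dh) = -5/((16/81)π·12²) = -45/(256π) m/min
The level is dropping at 45/(256π) ≈ 0.05595 m/min.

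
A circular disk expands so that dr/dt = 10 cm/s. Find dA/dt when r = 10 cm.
200π cm²/s

A = πr²
dA/dt = 2πr · dr/dt = 2π(10)(10) = 200π cm²/s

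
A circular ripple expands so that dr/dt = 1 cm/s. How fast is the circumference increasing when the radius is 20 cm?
2π cm/s

C = 2πr
dC/dt = 2π · dr/dt = 2π · 1 = 2π cm/s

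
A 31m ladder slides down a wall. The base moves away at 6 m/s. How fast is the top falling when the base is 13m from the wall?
13√22/22 ≈ 2.772 m/s

x² + y² = 31²
2x·dx/dt + 2y·dy/dt = 0
dy/dt = -x/y · dx/dt = -13/(6√22) · 6 = -13√22/22 m/s
The top is descending at 13√22/22 ≈ 2.772 m/s.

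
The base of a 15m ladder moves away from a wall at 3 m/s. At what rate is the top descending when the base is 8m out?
24√161/161 ≈ 1.891 m/s

x² + y² = 15²
2x·dx/dt + 2y·dy/dt = 0
dy/dt = -x/y · dx/dt = -8/√161 · 3 = -24√161/161 m/s
The top is descending at 24√161/161 ≈ 1.891 m/s.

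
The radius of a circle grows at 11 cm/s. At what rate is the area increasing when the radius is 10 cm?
220π cm²/s

A = πr²
dA/dt = 2πr · dr/dt = 2π(10)(11) = 220π cm²/s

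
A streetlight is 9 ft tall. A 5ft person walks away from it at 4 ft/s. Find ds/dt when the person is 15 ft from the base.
5 ft/s

By similar triangles: 9/(x+s) = 5/s
Solving: s = 5x/4
ds/dt = 5/4 · dx/dt = 5/4 · 4 = 5 ft/s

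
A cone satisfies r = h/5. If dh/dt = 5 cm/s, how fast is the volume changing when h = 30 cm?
180π cm³/s

V = (1/3)π(h/5)²h = πh³/75
dV/dt = πh²/25 · 5
At h = 30: dV/dt = 180π cm³/s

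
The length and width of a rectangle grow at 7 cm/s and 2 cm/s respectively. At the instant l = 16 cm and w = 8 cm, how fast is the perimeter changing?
18 cm/s

P = 2(l + w)
dP/dt = 2(dl/dt + dw/dt) = 2(7 + 2) = 18 cm/s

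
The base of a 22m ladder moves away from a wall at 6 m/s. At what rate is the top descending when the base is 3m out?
18√19/95 ≈ 0.8259 m/s

x² + y² = 22²
2x·dx/dt + 2y·dy/dt = 0
dy/dt = -x/y · dx/dt = -3/(5√19) · 6 = -18√19/95 m/s
The top is descending at 18√19/95 ≈ 0.8259 m/s.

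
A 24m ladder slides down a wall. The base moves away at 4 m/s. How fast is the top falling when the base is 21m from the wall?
28√15/15 ≈ 7.23 m/s

x² + y² = 24²
2x·dx/dt + 2y·dy/dt = 0
dy/dt = -x/y · dx/dt = -21/(3√15) · 4 = -28√15/15 m/s
The top is descending at 28√15/15 ≈ 7.23 m/s.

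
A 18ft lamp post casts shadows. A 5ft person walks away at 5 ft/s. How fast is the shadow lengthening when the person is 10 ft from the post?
25/13 ft/s

By similar triangles: 18/(x+s) = 5/s
Solving: s = 5x/13
ds/dt = 5/13 · dx/dt = 5/13 · 5 = 25/13 ft/s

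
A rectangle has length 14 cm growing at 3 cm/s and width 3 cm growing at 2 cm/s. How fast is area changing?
37 cm²/s

A = lw
dA/dt = w·dl/dt + l·dw/dt = 3·3 + 14·2 = 37 cm²/s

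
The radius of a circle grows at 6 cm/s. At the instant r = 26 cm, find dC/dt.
12π cm/s

C = 2πr
dC/dt = 2π · dr/dt = 2π · 6 = 12π cm/s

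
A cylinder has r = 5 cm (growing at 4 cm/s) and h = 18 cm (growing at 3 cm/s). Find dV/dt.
795π cm³/s

V = πr²h
dV/dt = 2πrh·dr/dt + πr²·dh/dt
= 2π(5)(18)(4) + π(5)²(3)
= 795π cm³/s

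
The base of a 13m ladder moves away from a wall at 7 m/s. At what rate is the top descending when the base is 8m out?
8√105/15 ≈ 5.465 m/s

x² + y² = 13²
2x·dx/dt + 2y·dy/dt = 0
dy/dt = -x/y · dx/dt = -8/√105 · 7 = -8√105/15 m/s
The top is descending at 8√105/15 ≈ 5.465 m/s.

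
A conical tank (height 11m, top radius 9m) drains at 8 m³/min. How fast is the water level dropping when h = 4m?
121/(162π) ≈ 0.2377 m/min

r/h = 9/11, so r = (9/11)h
V = (1/3)πr²h = (1/3)π((9/11)h)²h = (27/121)πh³
dV/dh = (81/121)πh²
dh/dt = (dV/dt)/(dV/dh) = -8/((81/121)π·4²) = -121/(162π) m/min
The level is dropping at 121/(162π) ≈ 0.2377 m/min.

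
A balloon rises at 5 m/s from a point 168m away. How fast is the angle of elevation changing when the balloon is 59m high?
0.026494 rad/s

tan(θ) = y/168
sec²(θ) · dθ/dt = (1/168) · dy/dt
dθ/dt = cos²(θ)/168 · 5 = 168/(168² + 59²) · 5
dθ/dt = 0.026494 rad/s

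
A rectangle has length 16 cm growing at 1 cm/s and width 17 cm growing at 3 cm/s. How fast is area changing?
65 cm²/s

A = lw
dA/dt = w·dl/dt + l·dw/dt = 17·1 + 16·3 = 65 cm²/s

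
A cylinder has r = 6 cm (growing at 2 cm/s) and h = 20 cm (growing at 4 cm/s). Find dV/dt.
624π cm³/s

V = πr²h
dV/dt = 2πrh·dr/dt + πr²·dh/dt
= 2π(6)(20)(2) + π(6)²(4)
= 624π cm³/s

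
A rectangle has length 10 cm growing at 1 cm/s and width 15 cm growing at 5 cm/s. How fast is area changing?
65 cm²/s

A = lw
dA/dt = w·dl/dt + l·dw/dt = 15·1 + 10·5 = 65 cm²/s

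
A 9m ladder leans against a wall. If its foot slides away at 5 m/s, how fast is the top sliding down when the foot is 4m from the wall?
4√65/13 ≈ 2.481 m/s

x² + y² = 9²
2x·dx/dt + 2y·dy/dt = 0
dy/dt = -x/y · dx/dt = -4/√65 · 5 = -4√65/13 m/s
The top is descending at 4√65/13 ≈ 2.481 m/s.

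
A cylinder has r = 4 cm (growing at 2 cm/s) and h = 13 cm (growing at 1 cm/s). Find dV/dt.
224π cm³/s

V = πr²h
dV/dt = 2πrh·dr/dt + πr²·dh/dt
= 2π(4)(13)(2) + π(4)²(1)
= 224π cm³/s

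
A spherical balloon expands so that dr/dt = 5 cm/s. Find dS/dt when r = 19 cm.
760π cm²/s

S = 4πr²
dS/dt = dS/dr · dr/dt = 8πr · 5
At r = 19: dS/dt = 760π cm²/s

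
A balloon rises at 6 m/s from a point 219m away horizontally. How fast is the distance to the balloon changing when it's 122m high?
732√62845/62845 ≈ 2.92 m/s

z² = 219² + y²
z = √(219² + 122²) = √62845
dz/dt = y/z · dy/dt = 122/√62845 · 6 = 732√62845/62845 ≈ 2.92 m/s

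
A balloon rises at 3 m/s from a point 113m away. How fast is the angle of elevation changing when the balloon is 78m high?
0.017981 rad/s

tan(θ) = y/113
sec²(θ) · dθ/dt = (1/113) · dy/dt
dθ/dt = cos²(θ)/113 · 3 = 113/(113² + 78²) · 3
dθ/dt = 0.017981 rad/s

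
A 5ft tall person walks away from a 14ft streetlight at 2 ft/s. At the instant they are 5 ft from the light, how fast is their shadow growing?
10/9 ft/s

By similar triangles: 14/(x+s) = 5/s
Solving: s = 5x/9
ds/dt = 5/9 · dx/dt = 5/9 · 2 = 10/9 ft/s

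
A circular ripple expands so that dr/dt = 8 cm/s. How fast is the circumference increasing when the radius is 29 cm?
16π cm/s

C = 2πr
dC/dt = 2π · dr/dt = 2π · 8 = 16π cm/s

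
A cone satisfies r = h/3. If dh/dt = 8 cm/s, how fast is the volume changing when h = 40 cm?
12800π/9 cm³/s

V = (1/3)π(h/3)²h = πh³/27
dV/dt = πh²/9 · 8
At h = 40: dV/dt = 12800π/9 cm³/s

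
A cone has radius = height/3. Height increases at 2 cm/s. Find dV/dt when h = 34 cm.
2312π/9 cm³/s

V = (1/3)π(h/3)²h = πh³/27
dV/dt = πh²/9 · 2
At h = 34: dV/dt = 2312π/9 cm³/s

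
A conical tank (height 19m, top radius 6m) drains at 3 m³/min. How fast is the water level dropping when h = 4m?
361/(192π) ≈ 0.5985 m/min

r/h = 6/19, so r = (6/19)h
V = (1/3)πr²h = (1/3)π((6/19)h)²h = (12/361)πh³
dV/dh = (36/361)πh²
dh/dt = (dV/dt)/(dV/dh) = -3/((36/361)π·4²) = -361/(192π) m/min
The level is dropping at 361/(192π) ≈ 0.5985 m/min.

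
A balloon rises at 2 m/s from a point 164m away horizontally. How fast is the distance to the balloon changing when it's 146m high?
146√12053/12053 ≈ 1.33 m/s

z² = 164² + y²
z = √(164² + 146²) = 2√12053
dz/dt = y/z · dy/dt = 146/(2√12053) · 2 = 146√12053/12053 ≈ 1.33 m/s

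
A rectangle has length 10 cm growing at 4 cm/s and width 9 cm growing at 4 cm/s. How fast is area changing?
76 cm²/s

A = lw
dA/dt = w·dl/dt + l·dw/dt = 9·4 + 10·4 = 76 cm²/s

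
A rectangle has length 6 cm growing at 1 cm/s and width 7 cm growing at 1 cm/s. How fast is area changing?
13 cm²/s

A = lw
dA/dt = w·dl/dt + l·dw/dt = 7·1 + 6·1 = 13 cm²/s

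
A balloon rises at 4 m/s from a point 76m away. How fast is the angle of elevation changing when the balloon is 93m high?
0.021075 rad/s

tan(θ) = y/76
sec²(θ) · dθ/dt = (1/76) · dy/dt
dθ/dt = cos²(θ)/76 · 4 = 76/(76² + 93²) · 4
dθ/dt = 0.021075 rad/s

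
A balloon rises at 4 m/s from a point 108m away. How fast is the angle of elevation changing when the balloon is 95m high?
0.020881 rad/s

tan(θ) = y/108
sec²(θ) · dθ/dt = (1/108) · dy/dt
dθ/dt = cos²(θ)/108 · 4 = 108/(108² + 95²) · 4
dθ/dt = 0.020881 rad/s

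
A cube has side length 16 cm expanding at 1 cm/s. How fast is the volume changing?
768 cm³/s

V = s³
dV/dt = 3s² · ds/dt = 3·16²·1 = 768 cm³/s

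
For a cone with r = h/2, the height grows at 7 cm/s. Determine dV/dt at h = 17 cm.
2023π/4 cm³/s

V = (1/3)π(h/2)²h = πh³/12
dV/dt = πh²/4 · 7
At h = 17: dV/dt = 2023π/4 cm³/s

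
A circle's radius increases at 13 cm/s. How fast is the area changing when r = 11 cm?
286π cm²/s

A = πr²
dA/dt = 2πr · dr/dt = 2π(11)(13) = 286π cm²/s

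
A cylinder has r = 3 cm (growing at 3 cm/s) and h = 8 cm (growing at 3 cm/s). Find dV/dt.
171π cm³/s

V = πr²h
dV/dt = 2πrh·dr/dt + πr²·dh/dt
= 2π(3)(8)(3) + π(3)²(3)
= 171π cm³/s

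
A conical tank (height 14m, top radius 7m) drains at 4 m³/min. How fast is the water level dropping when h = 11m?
16/(121π) ≈ 0.04209 m/min

r/h = 7/14, so r = (1/2)h
V = (1/3)πr²h = (1/3)π((1/2)h)²h = (1/12)πh³
dV/dh = (1/4)πh²
dh/dt = (dV/dt)/(dV/dh) = -4/((1/4)π·11²) = -16/(121π) m/min
The level is dropping at 16/(121π) ≈ 0.04209 m/min.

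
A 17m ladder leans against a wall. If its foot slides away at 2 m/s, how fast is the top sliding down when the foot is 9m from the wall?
9√13/26 ≈ 1.248 m/s

x² + y² = 17²
2x·dx/dt + 2y·dy/dt = 0
dy/dt = -x/y · dx/dt = -9/(4√13) · 2 = -9√13/26 m/s
The top is descending at 9√13/26 ≈ 1.248 m/s.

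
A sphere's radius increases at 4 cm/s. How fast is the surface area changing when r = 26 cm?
832π cm²/s

S = 4πr²
dS/dt = dS/dr · dr/dt = 8πr · 4
At r = 26: dS/dt = 832π cm²/s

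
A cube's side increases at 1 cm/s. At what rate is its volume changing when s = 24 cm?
1728 cm³/s

V = s³
dV/dt = 3s² · ds/dt = 3·24²·1 = 1728 cm³/s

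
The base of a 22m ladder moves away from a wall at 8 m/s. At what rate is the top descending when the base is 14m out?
14√2/3 ≈ 6.6 m/s

x² + y² = 22²
2x·dx/dt + 2y·dy/dt = 0
dy/dt = -x/y · dx/dt = -14/(12√2) · 8 = -14√2/3 m/s
The top is descending at 14√2/3 ≈ 6.6 m/s.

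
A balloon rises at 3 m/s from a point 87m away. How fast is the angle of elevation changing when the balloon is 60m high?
0.023368 rad/s

tan(θ) = y/87
sec²(θ) · dθ/dt = (1/87) · dy/dt
dθ/dt = cos²(θ)/87 · 3 = 87/(87² + 60²) · 3
dθ/dt = 0.023368 rad/s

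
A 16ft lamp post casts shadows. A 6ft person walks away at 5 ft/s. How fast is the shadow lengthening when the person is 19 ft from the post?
3 ft/s

By similar triangles: 16/(x+s) = 6/s
Solving: s = 6x/10
ds/dt = 6/10 · dx/dt = 3/5 · 5 = 3 ft/s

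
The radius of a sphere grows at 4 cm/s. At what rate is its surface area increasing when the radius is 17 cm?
544π cm²/s

S = 4πr²
dS/dt = dS/dr · dr/dt = 8πr · 4
At r = 17: dS/dt = 544π cm²/s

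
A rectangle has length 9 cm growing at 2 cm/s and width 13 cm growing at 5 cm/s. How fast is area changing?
71 cm²/s

A = lw
dA/dt = w·dl/dt + l·dw/dt = 13·2 + 9·5 = 71 cm²/s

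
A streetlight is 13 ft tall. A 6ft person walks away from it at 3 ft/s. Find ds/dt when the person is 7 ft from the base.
18/7 ft/s

By similar triangles: 13/(x+s) = 6/s
Solving: s = 6x/7
ds/dt = 6/7 · dx/dt = 6/7 · 3 = 18/7 ft/s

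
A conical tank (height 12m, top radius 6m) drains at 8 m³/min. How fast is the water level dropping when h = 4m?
2/π ≈ 0.6366 m/min

r/h = 6/12, so r = (1/2)h
V = (1/3)πr²h = (1/3)π((1/2)h)²h = (1/12)πh³
dV/dh = (1/4)πh²
dh/dt = (dV/dt)/(dV/dh) = -8/((1/4)π·4²) = -2/π m/min
The level is dropping at 2/π ≈ 0.6366 m/min.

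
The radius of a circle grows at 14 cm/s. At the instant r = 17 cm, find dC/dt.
28π cm/s

C = 2πr
dC/dt = 2π · dr/dt = 2π · 14 = 28π cm/s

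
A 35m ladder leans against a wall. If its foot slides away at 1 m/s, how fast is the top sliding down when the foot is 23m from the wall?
23√174/348 ≈ 0.8718 m/s

x² + y² = 35²
2x·dx/dt + 2y·dy/dt = 0
dy/dt = -x/y · dx/dt = -23/(2√174) · 1 = -23√174/348 m/s
The top is descending at 23√174/348 ≈ 0.8718 m/s.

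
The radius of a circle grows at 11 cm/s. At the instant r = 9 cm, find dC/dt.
22π cm/s

C = 2πr
dC/dt = 2π · dr/dt = 2π · 11 = 22π cm/s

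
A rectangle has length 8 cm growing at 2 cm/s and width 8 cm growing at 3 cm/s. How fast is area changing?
40 cm²/s

A = lw
dA/dt = w·dl/dt + l·dw/dt = 8·2 + 8·3 = 40 cm²/s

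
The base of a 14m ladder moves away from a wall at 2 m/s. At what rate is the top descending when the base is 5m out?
10√19/57 ≈ 0.7647 m/s

x² + y² = 14²
2x·dx/dt + 2y·dy/dt = 0
dy/dt = -x/y · dx/dt = -5/(3√19) · 2 = -10√19/57 m/s
The top is descending at 10√19/57 ≈ 0.7647 m/s.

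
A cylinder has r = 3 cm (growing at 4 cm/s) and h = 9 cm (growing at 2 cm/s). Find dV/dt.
234π cm³/s

V = πr²h
dV/dt = 2πrh·dr/dt + πr²·dh/dt
= 2π(3)(9)(4) + π(3)²(2)
= 234π cm³/s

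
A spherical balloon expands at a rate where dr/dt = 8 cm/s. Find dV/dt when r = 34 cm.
36992π cm³/s

V = (4/3)πr³
dV/dt = dV/dr · dr/dt = 4πr² · 8
At r = 34: dV/dt = 36992π cm³/s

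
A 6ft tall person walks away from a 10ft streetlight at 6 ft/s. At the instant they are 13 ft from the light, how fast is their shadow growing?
9 ft/s

By similar triangles: 10/(x+s) = 6/s
Solving: s = 6x/4
ds/dt = 6/4 · dx/dt = 3/2 · 6 = 9 ft/s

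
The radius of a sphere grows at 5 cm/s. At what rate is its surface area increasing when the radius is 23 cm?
920π cm²/s

S = 4πr²
dS/dt = dS/dr · dr/dt = 8πr · 5
At r = 23: dS/dt = 920π cm²/s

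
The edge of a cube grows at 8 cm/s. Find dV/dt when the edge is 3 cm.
216 cm³/s

V = s³
dV/dt = 3s² · ds/dt = 3·3²·8 = 216 cm³/s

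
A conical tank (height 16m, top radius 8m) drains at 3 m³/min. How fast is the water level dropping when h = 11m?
12/(121π) ≈ 0.03157 m/min

r/h = 8/16, so r = (1/2)h
V = (1/3)πr²h = (1/3)π((1/2)h)²h = (1/12)πh³
dV/dh = (1/4)πh²
dh/dt = (dV/dt)/(dV/dh) = -3/((1/4)π·11²) = -12/(121π) m/min
The level is dropping at 12/(121π) ≈ 0.03157 m/min.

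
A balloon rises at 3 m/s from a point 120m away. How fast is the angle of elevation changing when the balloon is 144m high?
0.010246 rad/s

tan(θ) = y/120
sec²(θ) · dθ/dt = (1/120) · dy/dt
dθ/dt = cos²(θ)/120 · 3 = 120/(120² + 144²) · 3
dθ/dt = 0.010246 rad/s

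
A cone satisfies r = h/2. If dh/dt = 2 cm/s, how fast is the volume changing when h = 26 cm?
338π cm³/s

V = (1/3)π(h/2)²h = πh³/12
dV/dt = πh²/4 · 2
At h = 26: dV/dt = 338π cm³/s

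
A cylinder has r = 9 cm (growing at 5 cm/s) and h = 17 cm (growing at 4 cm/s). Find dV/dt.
1854π cm³/s

V = πr²h
dV/dt = 2πrh·dr/dt + πr²·dh/dt
= 2π(9)(17)(5) + π(9)²(4)
= 1854π cm³/s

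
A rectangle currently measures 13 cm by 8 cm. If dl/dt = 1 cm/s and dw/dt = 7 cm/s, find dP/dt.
16 cm/s

P = 2(l + w)
dP/dt = 2(dl/dt + dw/dt) = 2(1 + 7) = 16 cm/s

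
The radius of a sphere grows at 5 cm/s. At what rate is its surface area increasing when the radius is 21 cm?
840π cm²/s

S = 4πr²
dS/dt = dS/dr · dr/dt = 8πr · 5
At r = 21: dS/dt = 840π cm²/s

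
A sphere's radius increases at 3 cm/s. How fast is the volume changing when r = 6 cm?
432π cm³/s

V = (4/3)πr³
dV/dt = dV/dr · dr/dt = 4πr² · 3
At r = 6: dV/dt = 432π cm³/s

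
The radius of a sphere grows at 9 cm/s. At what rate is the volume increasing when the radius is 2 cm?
144π cm³/s

V = (4/3)πr³
dV/dt = dV/dr · dr/dt = 4πr² · 9
At r = 2: dV/dt = 144π cm³/s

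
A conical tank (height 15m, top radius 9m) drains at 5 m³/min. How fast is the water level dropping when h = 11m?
125/(1089π) ≈ 0.03654 m/min

r/h = 9/15, so r = (3/5)h
V = (1/3)πr²h = (1/3)π((3/5)h)²h = (3/25)πh³
dV/dh = (9/25)πh²
dh/dt = (dV/dt)/(dV/dh) = -5/((9/25)π·11²) = -125/(1089π) m/min
The level is dropping at 125/(1089π) ≈ 0.03654 m/min.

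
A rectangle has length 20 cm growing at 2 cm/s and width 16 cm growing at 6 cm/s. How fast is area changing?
152 cm²/s

A = lw
dA/dt = w·dl/dt + l·dw/dt = 16·2 + 20·6 = 152 cm²/s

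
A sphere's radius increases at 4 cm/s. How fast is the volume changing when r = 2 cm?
64π cm³/s

V = (4/3)πr³
dV/dt = dV/dr · dr/dt = 4πr² · 4
At r = 2: dV/dt = 64π cm³/s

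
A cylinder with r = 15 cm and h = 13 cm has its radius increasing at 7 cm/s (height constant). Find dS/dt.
602π cm²/s

S = 2πrh + 2πr² (lateral + bases)
dS/dt = (2πh + 4πr)·dr/dt = (2π·13 + 4π·15)·7
= 602π cm²/s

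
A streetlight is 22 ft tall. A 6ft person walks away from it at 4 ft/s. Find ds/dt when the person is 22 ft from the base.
3/2 ft/s

By similar triangles: 22/(x+s) = 6/s
Solving: s = 6x/16
ds/dt = 6/16 · dx/dt = 3/8 · 4 = 3/2 ft/s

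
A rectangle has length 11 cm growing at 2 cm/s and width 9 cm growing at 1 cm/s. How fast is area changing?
29 cm²/s

A = lw
dA/dt = w·dl/dt + l·dw/dt = 9·2 + 11·1 = 29 cm²/s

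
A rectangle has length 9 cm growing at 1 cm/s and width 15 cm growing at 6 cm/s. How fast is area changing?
69 cm²/s

A = lw
dA/dt = w·dl/dt + l·dw/dt = 15·1 + 9·6 = 69 cm²/s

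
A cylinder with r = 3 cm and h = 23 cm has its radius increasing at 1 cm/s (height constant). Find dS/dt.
58π cm²/s

S = 2πrh + 2πr² (lateral + bases)
dS/dt = (2πh + 4πr)·dr/dt = (2π·23 + 4π·3)·1
= 58π cm²/s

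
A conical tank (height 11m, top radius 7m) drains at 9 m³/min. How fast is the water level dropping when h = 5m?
1089/(1225π) ≈ 0.283 m/min

r/h = 7/11, so r = (7/11)h
V = (1/3)πr²h = (1/3)π((7/11)h)²h = (49/363)πh³
dV/dh = (49/121)πh²
dh/dt = (dV/dt)/(dV/dh) = -9/((49/121)π·5²) = -1089/(1225π) m/min
The level is dropping at 1089/(1225π) ≈ 0.283 m/min.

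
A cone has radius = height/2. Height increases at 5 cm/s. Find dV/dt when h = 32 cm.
1280π cm³/s

V = (1/3)π(h/2)²h = πh³/12
dV/dt = πh²/4 · 5
At h = 32: dV/dt = 1280π cm³/s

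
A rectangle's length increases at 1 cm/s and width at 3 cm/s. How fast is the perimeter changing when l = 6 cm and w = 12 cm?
8 cm/s

P = 2(l + w)
dP/dt = 2(dl/dt + dw/dt) = 2(1 + 3) = 8 cm/s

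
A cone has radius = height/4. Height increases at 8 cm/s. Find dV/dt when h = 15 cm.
225π/2 cm³/s

V = (1/3)π(h/4)²h = πh³/48
dV/dt = πh²/16 · 8
At h = 15: dV/dt = 225π/2 cm³/s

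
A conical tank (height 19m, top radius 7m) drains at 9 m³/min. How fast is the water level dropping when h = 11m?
3249/(5929π) ≈ 0.1744 m/min

r/h = 7/19, so r = (7/19)h
V = (1/3)πr²h = (1/3)π((7/19)h)²h = (49/1083)πh³
dV/dh = (49/361)πh²
dh/dt = (dV/dt)/(dV/dh) = -9/((49/361)π·11²) = -3249/(5929π) m/min
The level is dropping at 3249/(5929π) ≈ 0.1744 m/min.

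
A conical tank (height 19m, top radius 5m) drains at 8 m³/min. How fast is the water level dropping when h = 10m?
722/(625π) ≈ 0.3677 m/min

r/h = 5/19, so r = (5/19)h
V = (1/3)πr²h = (1/3)π((5/19)h)²h = (25/1083)πh³
dV/dh = (25/361)πh²
dh/dt = (dV/dt)/(dV/dh) = -8/((25/361)π·10²) = -722/(625π) m/min
The level is dropping at 722/(625π) ≈ 0.3677 m/min.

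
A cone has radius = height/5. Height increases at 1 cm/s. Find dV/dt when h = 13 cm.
169π/25 cm³/s

V = (1/3)π(h/5)²h = πh³/75
dV/dt = πh²/25 · 1
At h = 13: dV/dt = 169π/25 cm³/s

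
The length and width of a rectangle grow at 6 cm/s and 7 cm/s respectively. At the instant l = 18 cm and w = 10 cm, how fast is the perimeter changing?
26 cm/s

P = 2(l + w)
dP/dt = 2(dl/dt + dw/dt) = 2(6 + 7) = 26 cm/s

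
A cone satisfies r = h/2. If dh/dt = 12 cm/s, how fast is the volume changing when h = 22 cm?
1452π cm³/s

V = (1/3)π(h/2)²h = πh³/12
dV/dt = πh²/4 · 12
At h = 22: dV/dt = 1452π cm³/s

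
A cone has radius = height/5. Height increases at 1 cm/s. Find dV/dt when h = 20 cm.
16π cm³/s

V = (1/3)π(h/5)²h = πh³/75
dV/dt = πh²/25 · 1
At h = 20: dV/dt = 16π cm³/s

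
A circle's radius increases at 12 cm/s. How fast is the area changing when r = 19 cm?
456π cm²/s

A = πr²
dA/dt = 2πr · dr/dt = 2π(19)(12) = 456π cm²/s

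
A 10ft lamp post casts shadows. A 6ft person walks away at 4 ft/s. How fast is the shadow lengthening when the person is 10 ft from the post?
6 ft/s

By similar triangles: 10/(x+s) = 6/s
Solving: s = 6x/4
ds/dt = 6/4 · dx/dt = 3/2 · 4 = 6 ft/s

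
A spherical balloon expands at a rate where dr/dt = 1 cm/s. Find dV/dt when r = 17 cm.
1156π cm³/s

V = (4/3)πr³
dV/dt = dV/dr · dr/dt = 4πr² · 1
At r = 17: dV/dt = 1156π cm³/s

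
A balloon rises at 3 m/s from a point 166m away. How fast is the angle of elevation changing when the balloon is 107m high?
0.012768 rad/s

tan(θ) = y/166
sec²(θ) · dθ/dt = (1/166) · dy/dt
dθ/dt = cos²(θ)/166 · 3 = 166/(166² + 107²) · 3
dθ/dt = 0.012768 rad/s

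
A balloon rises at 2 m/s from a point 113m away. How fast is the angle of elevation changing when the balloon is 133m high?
0.00742 rad/s

tan(θ) = y/113
sec²(θ) · dθ/dt = (1/113) · dy/dt
dθ/dt = cos²(θ)/113 · 2 = 113/(113² + 133²) · 2
dθ/dt = 0.00742 rad/s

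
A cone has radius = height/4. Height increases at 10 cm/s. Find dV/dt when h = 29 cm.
4205π/8 cm³/s

V = (1/3)π(h/4)²h = πh³/48
dV/dt = πh²/16 · 10
At h = 29: dV/dt = 4205π/8 cm³/s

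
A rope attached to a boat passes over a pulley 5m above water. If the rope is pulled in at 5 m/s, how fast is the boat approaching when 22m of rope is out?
110√51/153 ≈ 5.134 m/s

rope² = x² + 5²
x = √(22² - 5²) = 3√51
dx/dt = (rope/x) · d(rope)/dt = (22/(3√51)) · (-5) = -110√51/153 m/s
The boat approaches at 110√51/153 ≈ 5.134 m/s.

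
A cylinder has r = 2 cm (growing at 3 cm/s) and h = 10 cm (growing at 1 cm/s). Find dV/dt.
124π cm³/s

V = πr²h
dV/dt = 2πrh·dr/dt + πr²·dh/dt
= 2π(2)(10)(3) + π(2)²(1)
= 124π cm³/s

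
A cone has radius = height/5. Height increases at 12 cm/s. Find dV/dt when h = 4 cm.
192π/25 cm³/s

V = (1/3)π(h/5)²h = πh³/75
dV/dt = πh²/25 · 12
At h = 4: dV/dt = 192π/25 cm³/s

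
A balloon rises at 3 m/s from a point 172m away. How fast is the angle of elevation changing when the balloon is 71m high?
0.014903 rad/s

tan(θ) = y/172
sec²(θ) · dθ/dt = (1/172) · dy/dt
dθ/dt = cos²(θ)/172 · 3 = 172/(172² + 71²) · 3
dθ/dt = 0.014903 rad/s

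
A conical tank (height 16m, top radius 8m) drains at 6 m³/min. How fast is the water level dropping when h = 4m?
3/(2π) ≈ 0.4775 m/min

r/h = 8/16, so r = (1/2)h
V = (1/3)πr²h = (1/3)π((1/2)h)²h = (1/12)πh³
dV/dh = (1/4)πh²
dh/dt = (dV/dt)/(dV/dh) = -6/((1/4)π·4²) = -3/(2π) m/min
The level is dropping at 3/(2π) ≈ 0.4775 m/min.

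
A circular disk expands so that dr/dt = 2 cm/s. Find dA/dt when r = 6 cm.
24π cm²/s

A = πr²
dA/dt = 2πr · dr/dt = 2π(6)(2) = 24π cm²/s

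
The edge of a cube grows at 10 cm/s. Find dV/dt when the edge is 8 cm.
1920 cm³/s

V = s³
dV/dt = 3s² · ds/dt = 3·8²·10 = 1920 cm³/s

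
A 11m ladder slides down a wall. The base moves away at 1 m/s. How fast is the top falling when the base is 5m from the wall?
5√6/24 ≈ 0.5103 m/s

x² + y² = 11²
2x·dx/dt + 2y·dy/dt = 0
dy/dt = -x/y · dx/dt = -5/(4√6) · 1 = -5√6/24 m/s
The top is descending at 5√6/24 ≈ 0.5103 m/s.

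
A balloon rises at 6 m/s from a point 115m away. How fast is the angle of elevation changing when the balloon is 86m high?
0.033461 rad/s

tan(θ) = y/115
sec²(θ) · dθ/dt = (1/115) · dy/dt
dθ/dt = cos²(θ)/115 · 6 = 115/(115² + 86²) · 6
dθ/dt = 0.033461 rad/s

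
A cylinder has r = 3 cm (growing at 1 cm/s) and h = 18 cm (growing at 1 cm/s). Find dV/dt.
117π cm³/s

V = πr²h
dV/dt = 2πrh·dr/dt + πr²·dh/dt
= 2π(3)(18)(1) + π(3)²(1)
= 117π cm³/s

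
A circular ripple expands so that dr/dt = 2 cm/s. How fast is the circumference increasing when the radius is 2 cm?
4π cm/s

C = 2πr
dC/dt = 2π · dr/dt = 2π · 2 = 4π cm/s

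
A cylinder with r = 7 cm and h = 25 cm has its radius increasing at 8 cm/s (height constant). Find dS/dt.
624π cm²/s

S = 2πrh + 2πr² (lateral + bases)
dS/dt = (2πh + 4πr)·dr/dt = (2π·25 + 4π·7)·8
= 624π cm²/s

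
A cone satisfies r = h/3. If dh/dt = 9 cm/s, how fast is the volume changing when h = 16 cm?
256π cm³/s

V = (1/3)π(h/3)²h = πh³/27
dV/dt = πh²/9 · 9
At h = 16: dV/dt = 256π cm³/s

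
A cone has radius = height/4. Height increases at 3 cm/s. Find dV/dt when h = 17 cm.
867π/16 cm³/s

V = (1/3)π(h/4)²h = πh³/48
dV/dt = πh²/16 · 3
At h = 17: dV/dt = 867π/16 cm³/s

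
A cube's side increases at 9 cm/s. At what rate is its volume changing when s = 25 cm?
16875 cm³/s

V = s³
dV/dt = 3s² · ds/dt = 3·25²·9 = 16875 cm³/s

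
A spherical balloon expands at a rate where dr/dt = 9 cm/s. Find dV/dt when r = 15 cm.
8100π cm³/s

V = (4/3)πr³
dV/dt = dV/dr · dr/dt = 4πr² · 9
At r = 15: dV/dt = 8100π cm³/s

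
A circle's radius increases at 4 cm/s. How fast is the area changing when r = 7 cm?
56π cm²/s

A = πr²
dA/dt = 2πr · dr/dt = 2π(7)(4) = 56π cm²/s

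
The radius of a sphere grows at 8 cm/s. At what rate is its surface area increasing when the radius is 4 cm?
256π cm²/s

S = 4πr²
dS/dt = dS/dr · dr/dt = 8πr · 8
At r = 4: dS/dt = 256π cm²/s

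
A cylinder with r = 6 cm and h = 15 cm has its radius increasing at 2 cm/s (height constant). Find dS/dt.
108π cm²/s

S = 2πrh + 2πr² (lateral + bases)
dS/dt = (2πh + 4πr)·dr/dt = (2π·15 + 4π·6)·2
= 108π cm²/s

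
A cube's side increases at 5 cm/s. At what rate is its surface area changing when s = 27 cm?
1620 cm²/s

A = 6s²
dA/dt = 12s · ds/dt = 12·27·5 = 1620 cm²/s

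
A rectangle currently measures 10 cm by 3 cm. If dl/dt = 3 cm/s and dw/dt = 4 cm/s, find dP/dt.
14 cm/s

P = 2(l + w)
dP/dt = 2(dl/dt + dw/dt) = 2(3 + 4) = 14 cm/s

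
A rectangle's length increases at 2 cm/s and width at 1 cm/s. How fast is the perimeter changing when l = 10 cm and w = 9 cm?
6 cm/s

P = 2(l + w)
dP/dt = 2(dl/dt + dw/dt) = 2(2 + 1) = 6 cm/s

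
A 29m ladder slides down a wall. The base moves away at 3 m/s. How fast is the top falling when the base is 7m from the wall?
7√22/44 ≈ 0.7462 m/s

x² + y² = 29²
2x·dx/dt + 2y·dy/dt = 0
dy/dt = -x/y · dx/dt = -7/(6√22) · 3 = -7√22/44 m/s
The top is descending at 7√22/44 ≈ 0.7462 m/s.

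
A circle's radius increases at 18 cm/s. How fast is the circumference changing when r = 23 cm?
36π cm/s

C = 2πr
dC/dt = 2π · dr/dt = 2π · 18 = 36π cm/s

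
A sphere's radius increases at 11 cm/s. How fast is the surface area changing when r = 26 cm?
2288π cm²/s

S = 4πr²
dS/dt = dS/dr · dr/dt = 8πr · 11
At r = 26: dS/dt = 2288π cm²/s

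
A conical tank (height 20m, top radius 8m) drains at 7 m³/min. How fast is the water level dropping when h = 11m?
175/(484π) ≈ 0.1151 m/min

r/h = 8/20, so r = (2/5)h
V = (1/3)πr²h = (1/3)π((2/5)h)²h = (4/75)πh³
dV/dh = (4/25)πh²
dh/dt = (dV/dt)/(dV/dh) = -7/((4/25)π·11²) = -175/(484π) m/min
The level is dropping at 175/(484π) ≈ 0.1151 m/min.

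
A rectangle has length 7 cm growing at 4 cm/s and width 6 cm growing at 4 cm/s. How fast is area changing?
52 cm²/s

A = lw
dA/dt = w·dl/dt + l·dw/dt = 6·4 + 7·4 = 52 cm²/s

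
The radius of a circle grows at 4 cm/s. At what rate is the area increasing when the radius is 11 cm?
88π cm²/s

A = πr²
dA/dt = 2πr · dr/dt = 2π(11)(4) = 88π cm²/s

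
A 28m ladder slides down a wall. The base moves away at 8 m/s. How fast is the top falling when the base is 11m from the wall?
88√663/663 ≈ 3.418 m/s

x² + y² = 28²
2x·dx/dt + 2y·dy/dt = 0
dy/dt = -x/y · dx/dt = -11/√663 · 8 = -88√663/663 m/s
The top is descending at 88√663/663 ≈ 3.418 m/s.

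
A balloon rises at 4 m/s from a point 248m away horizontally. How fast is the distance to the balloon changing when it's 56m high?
14√1010/505 ≈ 0.881 m/s

z² = 248² + y²
z = √(248² + 56²) = 8√1010
dz/dt = y/z · dy/dt = 56/(8√1010) · 4 = 14√1010/505 ≈ 0.881 m/s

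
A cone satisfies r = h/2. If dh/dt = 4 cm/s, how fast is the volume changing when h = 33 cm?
1089π cm³/s

V = (1/3)π(h/2)²h = πh³/12
dV/dt = πh²/4 · 4
At h = 33: dV/dt = 1089π cm³/s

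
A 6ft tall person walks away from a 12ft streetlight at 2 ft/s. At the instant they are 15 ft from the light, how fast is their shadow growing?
2 ft/s

By similar triangles: 12/(x+s) = 6/s
Solving: s = 6x/6
ds/dt = 6/6 · dx/dt = 1 · 2 = 2 ft/s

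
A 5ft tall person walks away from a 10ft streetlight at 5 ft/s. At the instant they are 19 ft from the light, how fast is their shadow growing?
5 ft/s

By similar triangles: 10/(x+s) = 5/s
Solving: s = 5x/5
ds/dt = 5/5 · dx/dt = 1 · 5 = 5 ft/s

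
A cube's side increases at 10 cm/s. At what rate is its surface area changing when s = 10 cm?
1200 cm²/s

A = 6s²
dA/dt = 12s · ds/dt = 12·10·10 = 1200 cm²/s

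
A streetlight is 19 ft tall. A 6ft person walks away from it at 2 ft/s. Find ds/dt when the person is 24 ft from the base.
12/13 ft/s

By similar triangles: 19/(x+s) = 6/s
Solving: s = 6x/13
ds/dt = 6/13 · dx/dt = 6/13 · 2 = 12/13 ft/s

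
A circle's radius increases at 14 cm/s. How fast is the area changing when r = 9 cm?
252π cm²/s

A = πr²
dA/dt = 2πr · dr/dt = 2π(9)(14) = 252π cm²/s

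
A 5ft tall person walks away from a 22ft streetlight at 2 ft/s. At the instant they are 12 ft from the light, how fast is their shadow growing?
10/17 ft/s

By similar triangles: 22/(x+s) = 5/s
Solving: s = 5x/17
ds/dt = 5/17 · dx/dt = 5/17 · 2 = 10/17 ft/s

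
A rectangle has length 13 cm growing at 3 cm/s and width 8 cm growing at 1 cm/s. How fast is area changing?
37 cm²/s

A = lw
dA/dt = w·dl/dt + l·dw/dt = 8·3 + 13·1 = 37 cm²/s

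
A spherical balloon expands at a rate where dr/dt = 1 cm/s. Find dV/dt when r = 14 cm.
784π cm³/s

V = (4/3)πr³
dV/dt = dV/dr · dr/dt = 4πr² · 1
At r = 14: dV/dt = 784π cm³/s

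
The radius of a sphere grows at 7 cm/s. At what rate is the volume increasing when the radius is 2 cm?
112π cm³/s

V = (4/3)πr³
dV/dt = dV/dr · dr/dt = 4πr² · 7
At r = 2: dV/dt = 112π cm³/s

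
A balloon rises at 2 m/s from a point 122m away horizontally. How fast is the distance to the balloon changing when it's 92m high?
92√5837/5837 ≈ 1.204 m/s

z² = 122² + y²
z = √(122² + 92²) = 2√5837
dz/dt = y/z · dy/dt = 92/(2√5837) · 2 = 92√5837/5837 ≈ 1.204 m/s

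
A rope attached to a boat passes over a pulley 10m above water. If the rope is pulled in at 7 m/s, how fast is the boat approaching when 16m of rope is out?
56√39/39 ≈ 8.967 m/s

rope² = x² + 10²
x = √(16² - 10²) = 2√39
dx/dt = (rope/x) · d(rope)/dt = (16/(2√39)) · (-7) = -56√39/39 m/s
The boat approaches at 56√39/39 ≈ 8.967 m/s.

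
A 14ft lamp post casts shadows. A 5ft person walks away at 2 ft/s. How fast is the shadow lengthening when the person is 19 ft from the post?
10/9 ft/s

By similar triangles: 14/(x+s) = 5/s
Solving: s = 5x/9
ds/dt = 5/9 · dx/dt = 5/9 · 2 = 10/9 ft/s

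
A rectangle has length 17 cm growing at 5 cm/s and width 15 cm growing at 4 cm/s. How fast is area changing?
143 cm²/s

A = lw
dA/dt = w·dl/dt + l·dw/dt = 15·5 + 17·4 = 143 cm²/s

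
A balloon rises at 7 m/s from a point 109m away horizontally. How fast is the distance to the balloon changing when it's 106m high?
742√23117/23117 ≈ 4.88 m/s

z² = 109² + y²
z = √(109² + 106²) = √23117
dz/dt = y/z · dy/dt = 106/√23117 · 7 = 742√23117/23117 ≈ 4.88 m/s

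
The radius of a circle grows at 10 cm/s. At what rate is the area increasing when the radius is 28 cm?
560π cm²/s

A = πr²
dA/dt = 2πr · dr/dt = 2π(28)(10) = 560π cm²/s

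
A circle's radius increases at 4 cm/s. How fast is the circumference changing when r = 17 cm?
8π cm/s

C = 2πr
dC/dt = 2π · dr/dt = 2π · 4 = 8π cm/s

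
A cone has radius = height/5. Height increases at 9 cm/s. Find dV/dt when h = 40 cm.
576π cm³/s

V = (1/3)π(h/5)²h = πh³/75
dV/dt = πh²/25 · 9
At h = 40: dV/dt = 576π cm³/s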